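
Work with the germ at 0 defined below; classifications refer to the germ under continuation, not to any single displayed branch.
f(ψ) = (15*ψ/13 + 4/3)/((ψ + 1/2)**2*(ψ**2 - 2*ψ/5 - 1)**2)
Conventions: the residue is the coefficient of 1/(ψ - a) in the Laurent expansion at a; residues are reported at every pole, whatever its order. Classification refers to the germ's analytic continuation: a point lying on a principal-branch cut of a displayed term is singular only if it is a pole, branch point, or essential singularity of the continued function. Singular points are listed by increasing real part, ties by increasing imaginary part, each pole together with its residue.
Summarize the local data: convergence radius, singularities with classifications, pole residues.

Radius of convergence at 0: 1/2.
At 1/5 - (1/5)*sqrt(26): a pole of order 2; residue 17800/3993 + (33318275/35090484)*sqrt(26).
At -1/2: a pole of order 2; residue -35600/3993.
At 1/5 + (1/5)*sqrt(26): a pole of order 2; residue 17800/3993 - (33318275/35090484)*sqrt(26).

Denominator factor (ψ + 1/2)^2: pole of order 2 at -1/2, modulus 1/2.
Denominator factor (ψ**2 - 2*ψ/5 - 1)^2: discriminant 104/25, real irrational roots 1/5 + (1/5)*sqrt(26) and 1/5 - (1/5)*sqrt(26); poles of order 2, moduli 1/5 + (1/5)*sqrt(26) and -1/5 + (1/5)*sqrt(26).
The radius of convergence is the smallest modulus among the singular points: 1/2.
The factor ψ**2 - 2*ψ/5 - 1 splits as (ψ - a)(ψ - a') with a = 1/5 - (1/5)*sqrt(26), a' = 1/5 + (1/5)*sqrt(26). At the order-2 pole a set g(ψ) = (ψ - a)^2*f(ψ) = [(15*ψ/13 + 4/3)/(ψ + 1/2)**2] / (ψ - a')^2.
Order-2 pole: residue = g'(a); g'(1/5 - (1/5)*sqrt(26)) = 17800/3993 + (33318275/35090484)*sqrt(26), so the residue is 17800/3993 + (33318275/35090484)*sqrt(26).
At the order-2 pole -1/2 set g(ψ) = (ψ - (-1/2))^2*f(ψ) = (15*ψ/13 + 4/3)/(ψ**2 - 2*ψ/5 - 1)**2.
Order-2 pole: residue = g'(a); g'(-1/2) = -35600/3993, so the residue is -35600/3993.
The factor ψ**2 - 2*ψ/5 - 1 splits as (ψ - a)(ψ - a') with a = 1/5 + (1/5)*sqrt(26), a' = 1/5 - (1/5)*sqrt(26). At the order-2 pole a set g(ψ) = (ψ - a)^2*f(ψ) = [(15*ψ/13 + 4/3)/(ψ + 1/2)**2] / (ψ - a')^2.
Order-2 pole: residue = g'(a); g'(1/5 + (1/5)*sqrt(26)) = 17800/3993 - (33318275/35090484)*sqrt(26), so the residue is 17800/3993 - (33318275/35090484)*sqrt(26).
List the singular points by increasing real part (a conjugate pair: the negative imaginary part first).


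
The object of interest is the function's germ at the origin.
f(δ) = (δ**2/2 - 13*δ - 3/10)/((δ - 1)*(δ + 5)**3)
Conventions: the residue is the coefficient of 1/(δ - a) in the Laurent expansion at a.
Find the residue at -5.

At the order-3 pole -5 set g(δ) = (δ - (-5))^3*f(δ) = (δ**2/2 - 13*δ - 3/10)/(δ - 1).
Order-3 pole: residue = g''(a)/2; g''(-5) = 16/135, so the residue is 8/135.

The residue is 8/135.


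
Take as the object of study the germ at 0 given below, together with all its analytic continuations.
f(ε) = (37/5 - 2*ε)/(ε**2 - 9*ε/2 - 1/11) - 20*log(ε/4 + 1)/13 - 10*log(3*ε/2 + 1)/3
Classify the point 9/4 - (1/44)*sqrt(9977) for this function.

The point is a pole of order 1.

The denominator factor ε**2 - 9*ε/2 - 1/11 vanishes at 9/4 - (1/44)*sqrt(9977) and appears to the power 1; the numerator there equals 29/10 + (1/22)*sqrt(9977), nonzero, and no other factor vanishes.
The branch terms are analytic at this point.
Hence a pole whose order is the multiplicity, 1.


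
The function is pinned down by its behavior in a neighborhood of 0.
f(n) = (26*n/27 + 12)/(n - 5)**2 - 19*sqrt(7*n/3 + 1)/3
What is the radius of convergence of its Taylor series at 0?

Denominator factor (n - 5)^2: pole of order 2 at 5, modulus 5.
Branch term (-19/3)*sqrt(1 - n/(-3/7)): its argument vanishes at n = -3/7, a square-root branch point, modulus 3/7.
The radius of convergence is the smallest modulus among the singular points: 3/7.

The radius of convergence is 3/7.


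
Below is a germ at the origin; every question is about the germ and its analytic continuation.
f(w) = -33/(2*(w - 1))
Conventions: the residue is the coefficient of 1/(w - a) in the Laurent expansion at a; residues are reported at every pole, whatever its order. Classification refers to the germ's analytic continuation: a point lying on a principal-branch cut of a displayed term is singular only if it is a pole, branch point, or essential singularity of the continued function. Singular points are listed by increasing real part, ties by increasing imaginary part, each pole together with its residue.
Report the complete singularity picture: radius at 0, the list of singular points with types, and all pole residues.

Radius of convergence at 0: 1.
At 1: a pole of order 1; residue -33/2.

Denominator factor (w - 1): pole of order 1 at 1, modulus 1.
The radius of convergence is the smallest modulus among the singular points: 1.
At the order-1 pole 1 set g(w) = (w - (1))*f(w) = -33/2.
Simple pole: residue = g(a) at a = 1, which is -33/2.


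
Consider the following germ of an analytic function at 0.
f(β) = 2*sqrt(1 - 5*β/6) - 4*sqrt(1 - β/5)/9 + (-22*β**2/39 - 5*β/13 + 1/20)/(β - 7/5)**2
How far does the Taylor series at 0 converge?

Denominator factor (β - 7/5)^2: pole of order 2 at 7/5, modulus 7/5.
Branch term (2)*sqrt(1 - β/(6/5)): its argument vanishes at β = 6/5, a square-root branch point, modulus 6/5.
Branch term (-4/9)*sqrt(1 - β/(5)): its argument vanishes at β = 5, a square-root branch point, modulus 5.
The radius of convergence is the smallest modulus among the singular points: 6/5.

The radius of convergence is 6/5.


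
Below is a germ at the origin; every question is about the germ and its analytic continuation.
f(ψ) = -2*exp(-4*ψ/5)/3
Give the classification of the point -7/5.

There is no denominator, hence no pole anywhere.
The factor exp(-4*ψ/5) is entire.
So the germ continues analytically to -7/5.

The point is a regular point.


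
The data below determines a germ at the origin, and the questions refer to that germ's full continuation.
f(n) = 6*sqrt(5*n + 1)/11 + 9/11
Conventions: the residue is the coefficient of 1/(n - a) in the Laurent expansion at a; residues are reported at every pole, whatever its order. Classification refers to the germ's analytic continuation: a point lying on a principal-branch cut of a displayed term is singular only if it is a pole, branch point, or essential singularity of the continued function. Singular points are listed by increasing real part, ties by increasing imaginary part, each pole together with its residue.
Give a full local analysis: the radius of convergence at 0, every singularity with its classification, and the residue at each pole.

Radius of convergence at 0: 1/5.
At -1/5: an algebraic (square-root) branch point.

Branch term (6/11)*sqrt(1 - n/(-1/5)): its argument vanishes at n = -1/5, a square-root branch point, modulus 1/5.
The radius of convergence is the smallest modulus among the singular points: 1/5.


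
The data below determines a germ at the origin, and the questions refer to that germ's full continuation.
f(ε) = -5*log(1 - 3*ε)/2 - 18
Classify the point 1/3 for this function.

The point is a logarithmic branch point.

The term (-5/2)*log(1 - ε/(1/3)) has argument 1 - 1/3/(1/3) = 0 at 1/3: a logarithmic (infinitely-sheeted) branch point; the remaining terms are analytic or single-valued there.


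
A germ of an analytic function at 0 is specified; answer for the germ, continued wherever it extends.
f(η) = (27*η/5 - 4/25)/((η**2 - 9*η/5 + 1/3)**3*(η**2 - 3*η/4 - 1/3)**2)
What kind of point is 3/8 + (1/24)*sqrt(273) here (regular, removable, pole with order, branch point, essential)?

The point is a pole of order 2.

The denominator factor η**2 - 3*η/4 - 1/3 vanishes at 3/8 + (1/24)*sqrt(273) and appears to the power 2; the numerator there equals 373/200 + (9/40)*sqrt(273), nonzero, and no other factor vanishes.
Hence a pole whose order is the multiplicity, 2.


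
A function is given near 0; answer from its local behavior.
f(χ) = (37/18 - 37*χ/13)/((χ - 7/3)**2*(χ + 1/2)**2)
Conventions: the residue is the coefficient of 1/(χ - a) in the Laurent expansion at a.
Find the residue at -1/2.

At the order-2 pole -1/2 set g(χ) = (χ - (-1/2))^2*f(χ) = (37/18 - 37*χ/13)/(χ - 7/3)**2.
Order-2 pole: residue = g'(a); g'(-1/2) = -3108/63869, so the residue is -3108/63869.

The residue is -3108/63869.


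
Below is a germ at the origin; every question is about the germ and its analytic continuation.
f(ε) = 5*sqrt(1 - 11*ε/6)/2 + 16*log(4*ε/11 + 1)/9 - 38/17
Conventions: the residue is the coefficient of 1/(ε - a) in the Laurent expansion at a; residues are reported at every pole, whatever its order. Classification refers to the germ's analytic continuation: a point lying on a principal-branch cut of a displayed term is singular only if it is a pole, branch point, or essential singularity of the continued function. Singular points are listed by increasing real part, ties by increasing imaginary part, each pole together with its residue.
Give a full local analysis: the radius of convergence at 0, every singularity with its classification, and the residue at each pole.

Branch term (16/9)*log(1 - ε/(-11/4)): its argument vanishes at ε = -11/4, a logarithmic branch point, modulus 11/4.
Branch term (5/2)*sqrt(1 - ε/(6/11)): its argument vanishes at ε = 6/11, a square-root branch point, modulus 6/11.
The radius of convergence is the smallest modulus among the singular points: 6/11.
List the singular points by increasing real part (a conjugate pair: the negative imaginary part first).

Radius of convergence at 0: 6/11.
At -11/4: a logarithmic branch point.
At 6/11: an algebraic (square-root) branch point.


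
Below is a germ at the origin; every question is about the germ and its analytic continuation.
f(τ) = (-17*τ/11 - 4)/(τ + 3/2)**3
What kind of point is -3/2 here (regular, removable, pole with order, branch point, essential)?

The point is a pole of order 3.

The denominator factor τ + 3/2 vanishes at -3/2 and appears to the power 3; the numerator there equals -37/22, nonzero, and no other factor vanishes.
Hence a pole whose order is the multiplicity, 3.


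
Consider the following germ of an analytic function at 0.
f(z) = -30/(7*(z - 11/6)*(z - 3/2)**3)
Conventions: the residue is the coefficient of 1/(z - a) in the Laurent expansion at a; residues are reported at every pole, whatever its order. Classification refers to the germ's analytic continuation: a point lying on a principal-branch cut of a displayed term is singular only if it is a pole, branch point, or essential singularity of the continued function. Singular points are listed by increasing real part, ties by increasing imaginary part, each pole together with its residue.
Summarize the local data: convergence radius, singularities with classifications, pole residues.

Denominator factor (z - 3/2)^3: pole of order 3 at 3/2, modulus 3/2.
Denominator factor (z - 11/6): pole of order 1 at 11/6, modulus 11/6.
The radius of convergence is the smallest modulus among the singular points: 3/2.
At the order-3 pole 3/2 set g(z) = (z - (3/2))^3*f(z) = -30/(7*(z - 11/6)).
Order-3 pole: residue = g''(a)/2; g''(3/2) = 1620/7, so the residue is 810/7.
At the order-1 pole 11/6 set g(z) = (z - (11/6))*f(z) = -30/(7*(z - 3/2)**3).
Simple pole: residue = g(a) at a = 11/6, which is -810/7.
List the singular points by increasing real part (a conjugate pair: the negative imaginary part first).

Radius of convergence at 0: 3/2.
At 3/2: a pole of order 3; residue 810/7.
At 11/6: a pole of order 1; residue -810/7.


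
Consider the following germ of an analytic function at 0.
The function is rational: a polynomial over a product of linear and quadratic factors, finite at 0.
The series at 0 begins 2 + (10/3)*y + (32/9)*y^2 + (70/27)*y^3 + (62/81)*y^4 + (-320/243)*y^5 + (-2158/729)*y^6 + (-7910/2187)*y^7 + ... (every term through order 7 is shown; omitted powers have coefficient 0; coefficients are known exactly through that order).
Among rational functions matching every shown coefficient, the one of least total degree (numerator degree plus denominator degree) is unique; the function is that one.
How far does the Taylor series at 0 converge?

No rational of total degree below 2 reproduces all 8 coefficients; solving the [0/2] Pade equations on them gives f(y) = 2/(y**2 - 5*y/3 + 1), whose expansion matches every shown term.
Denominator factor (y**2 - 5*y/3 + 1): discriminant -11/9, complex-conjugate roots (5/6) + ((1/6)*sqrt(11))*i and (5/6) - ((1/6)*sqrt(11))*i; poles of order 1, moduli 1 and 1.
The radius of convergence is the smallest modulus among the singular points: 1.

The radius of convergence is 1.


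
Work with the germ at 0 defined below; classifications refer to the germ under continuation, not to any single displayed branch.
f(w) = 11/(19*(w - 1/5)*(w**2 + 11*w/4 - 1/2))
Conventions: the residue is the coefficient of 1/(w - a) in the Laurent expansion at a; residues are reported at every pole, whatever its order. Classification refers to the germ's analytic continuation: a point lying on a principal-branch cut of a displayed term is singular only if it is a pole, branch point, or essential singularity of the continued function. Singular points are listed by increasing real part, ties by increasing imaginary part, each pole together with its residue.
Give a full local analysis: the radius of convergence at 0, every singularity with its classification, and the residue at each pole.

Denominator factor (w**2 + 11*w/4 - 1/2): discriminant 153/16, real irrational roots -11/8 + (3/8)*sqrt(17) and -11/8 - (3/8)*sqrt(17); poles of order 1, moduli -11/8 + (3/8)*sqrt(17) and 11/8 + (3/8)*sqrt(17).
Denominator factor (w - 1/5): pole of order 1 at 1/5, modulus 1/5.
The radius of convergence is the smallest modulus among the singular points: -11/8 + (3/8)*sqrt(17).
The factor w**2 + 11*w/4 - 1/2 splits as (w - a)(w - a') with a = -11/8 - (3/8)*sqrt(17), a' = -11/8 + (3/8)*sqrt(17). At the order-1 pole a set g(w) = (w - a)*f(w) = [11/(19*(w - 1/5))] / (w - a').
Simple pole: residue = g(a) at a = -11/8 - (3/8)*sqrt(17), which is -550/171 + (770/969)*sqrt(17).
The factor w**2 + 11*w/4 - 1/2 splits as (w - a)(w - a') with a = -11/8 + (3/8)*sqrt(17), a' = -11/8 - (3/8)*sqrt(17). At the order-1 pole a set g(w) = (w - a)*f(w) = [11/(19*(w - 1/5))] / (w - a').
Simple pole: residue = g(a) at a = -11/8 + (3/8)*sqrt(17), which is -550/171 - (770/969)*sqrt(17).
At the order-1 pole 1/5 set g(w) = (w - (1/5))*f(w) = 11/(19*(w**2 + 11*w/4 - 1/2)).
Simple pole: residue = g(a) at a = 1/5, which is 1100/171.
List the singular points by increasing real part (a conjugate pair: the negative imaginary part first).

Radius of convergence at 0: -11/8 + (3/8)*sqrt(17).
At -11/8 - (3/8)*sqrt(17): a pole of order 1; residue -550/171 + (770/969)*sqrt(17).
At -11/8 + (3/8)*sqrt(17): a pole of order 1; residue -550/171 - (770/969)*sqrt(17).
At 1/5: a pole of order 1; residue 1100/171.


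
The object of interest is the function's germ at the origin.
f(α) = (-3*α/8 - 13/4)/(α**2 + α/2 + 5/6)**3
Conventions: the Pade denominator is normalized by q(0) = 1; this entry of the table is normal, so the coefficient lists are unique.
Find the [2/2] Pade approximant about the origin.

The Pade approximant has numerator coefficients [-702/125, 13161501/3348125, 637464897/217628125]; denominator coefficients [1, 68572/69641, 969708/348205].

Taylor coefficients needed (expand at 0): a_0 = -702/125, a_1 = 5913/625, a_2 = 28917/3125, a_3 = -110808/3125, a_4 = 142884/15625.
Write the denominator as Q(α) = 1 + q1*α + q2*α^2. Requiring Q*f - P = O(α^5) with deg P <= 2 kills the coefficients of α^3..α^4 in Q*f:
  α^3: a_3 + q1*a_2 + q2*a_1 = 0, i.e. -110808/3125 + (28917/3125)*q1 + (5913/625)*q2 = 0.
  α^4: a_4 + q1*a_3 + q2*a_2 = 0, i.e. 142884/15625 + (-110808/3125)*q1 + (28917/3125)*q2 = 0.
Solving this linear system: q1 = 68572/69641, q2 = 969708/348205.
The numerator is Q*f truncated at degree 2: P0 = a_0 = -702/125; P1 = a_1 + q1*a_0 = 13161501/3348125; P2 = a_2 + q1*a_1 + q2*a_0 = 637464897/217628125.


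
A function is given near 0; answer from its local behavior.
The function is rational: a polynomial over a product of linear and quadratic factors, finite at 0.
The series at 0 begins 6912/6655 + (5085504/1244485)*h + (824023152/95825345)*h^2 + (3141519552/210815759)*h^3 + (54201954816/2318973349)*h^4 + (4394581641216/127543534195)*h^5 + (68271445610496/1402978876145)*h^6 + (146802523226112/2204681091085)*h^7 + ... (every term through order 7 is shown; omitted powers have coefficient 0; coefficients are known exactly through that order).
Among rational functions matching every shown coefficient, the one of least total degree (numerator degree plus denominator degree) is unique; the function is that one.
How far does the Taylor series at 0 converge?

The radius of convergence is 11/12.

No rational of total degree below 5 reproduces all 8 coefficients; solving the [2/3] Pade equations on them gives f(h) = (23*h**2/28 - 9*h/17 - 4/5)/(h - 11/12)**3, whose expansion matches every shown term.
Denominator factor (h - 11/12)^3: pole of order 3 at 11/12, modulus 11/12.
The radius of convergence is the smallest modulus among the singular points: 11/12.


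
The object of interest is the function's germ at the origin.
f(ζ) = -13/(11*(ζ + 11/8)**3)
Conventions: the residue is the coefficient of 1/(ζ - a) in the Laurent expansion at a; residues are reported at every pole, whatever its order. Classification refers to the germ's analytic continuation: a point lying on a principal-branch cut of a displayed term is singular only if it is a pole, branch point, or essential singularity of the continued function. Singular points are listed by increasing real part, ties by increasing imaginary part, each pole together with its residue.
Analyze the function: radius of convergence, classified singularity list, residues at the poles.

Radius of convergence at 0: 11/8.
At -11/8: a pole of order 3; residue 0.

Denominator factor (ζ + 11/8)^3: pole of order 3 at -11/8, modulus 11/8.
The radius of convergence is the smallest modulus among the singular points: 11/8.
At the order-3 pole -11/8 set g(ζ) = (ζ - (-11/8))^3*f(ζ) = -13/11.
Order-3 pole: residue = g''(a)/2; g''(-11/8) = 0, so the residue is 0.


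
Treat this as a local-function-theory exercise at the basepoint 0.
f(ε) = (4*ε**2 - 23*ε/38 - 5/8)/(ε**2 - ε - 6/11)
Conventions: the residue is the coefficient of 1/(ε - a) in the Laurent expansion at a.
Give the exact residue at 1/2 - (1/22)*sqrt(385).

The factor ε**2 - ε - 6/11 splits as (ε - a)(ε - a') with a = 1/2 - (1/22)*sqrt(385), a' = 1/2 + (1/22)*sqrt(385). At the order-1 pole a set g(ε) = (ε - a)*f(ε) = [4*ε**2 - 23*ε/38 - 5/8] / (ε - a').
Simple pole: residue = g(a) at a = 1/2 - (1/22)*sqrt(385), which is 129/76 - (5441/58520)*sqrt(385).

The residue is 129/76 - (5441/58520)*sqrt(385).


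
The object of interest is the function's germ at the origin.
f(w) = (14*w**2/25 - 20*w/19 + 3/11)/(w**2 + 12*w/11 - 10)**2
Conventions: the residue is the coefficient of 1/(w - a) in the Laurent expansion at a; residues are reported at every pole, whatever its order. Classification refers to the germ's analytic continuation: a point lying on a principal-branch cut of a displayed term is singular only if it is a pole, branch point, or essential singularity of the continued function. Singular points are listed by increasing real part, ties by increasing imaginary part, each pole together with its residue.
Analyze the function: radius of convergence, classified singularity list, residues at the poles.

Radius of convergence at 0: -6/11 + (1/11)*sqrt(1246).
At -6/11 - (1/11)*sqrt(1246): a pole of order 2; residue -(601007/589956080)*sqrt(1246).
At -6/11 + (1/11)*sqrt(1246): a pole of order 2; residue (601007/589956080)*sqrt(1246).


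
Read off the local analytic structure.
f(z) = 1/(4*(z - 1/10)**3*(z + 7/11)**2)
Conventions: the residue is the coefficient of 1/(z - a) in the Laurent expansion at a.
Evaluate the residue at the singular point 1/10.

At the order-3 pole 1/10 set g(z) = (z - (1/10))^3*f(z) = 1/(4*(z + 7/11)**2).
Order-3 pole: residue = g''(a)/2; g''(1/10) = 73205000/14348907, so the residue is 36602500/14348907.

The residue is 36602500/14348907.


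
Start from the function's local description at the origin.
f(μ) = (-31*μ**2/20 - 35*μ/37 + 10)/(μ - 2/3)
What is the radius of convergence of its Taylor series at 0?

Denominator factor (μ - 2/3): pole of order 1 at 2/3, modulus 2/3.
The radius of convergence is the smallest modulus among the singular points: 2/3.

The radius of convergence is 2/3.


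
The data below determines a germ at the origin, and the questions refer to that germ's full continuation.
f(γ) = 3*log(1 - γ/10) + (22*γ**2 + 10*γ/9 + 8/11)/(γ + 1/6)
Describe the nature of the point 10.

The term (3)*log(1 - γ/(10)) has argument 1 - 10/(10) = 0 at 10: a logarithmic (infinitely-sheeted) branch point; the remaining terms are analytic or single-valued there.

The point is a logarithmic branch point.


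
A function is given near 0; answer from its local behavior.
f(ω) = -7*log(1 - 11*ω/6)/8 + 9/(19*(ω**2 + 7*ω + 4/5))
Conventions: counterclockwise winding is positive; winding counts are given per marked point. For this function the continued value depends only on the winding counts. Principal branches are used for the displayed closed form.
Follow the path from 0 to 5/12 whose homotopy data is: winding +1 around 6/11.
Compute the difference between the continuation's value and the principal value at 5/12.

The rational part is single-valued and drops out of the difference; each branch term changes only by its own monodromy.
(-7/8)*log(1 - ω/(6/11)): each positive loop around 6/11 adds 2*pi*i to the log, so winding +1 contributes (-7/8)*(1)*2*pi*i = -(7/4)*pi*i.
Summing the contributions at ω = 5/12 gives -(7/4)*pi*i.

Continued minus principal equals -(7/4)*pi*i.


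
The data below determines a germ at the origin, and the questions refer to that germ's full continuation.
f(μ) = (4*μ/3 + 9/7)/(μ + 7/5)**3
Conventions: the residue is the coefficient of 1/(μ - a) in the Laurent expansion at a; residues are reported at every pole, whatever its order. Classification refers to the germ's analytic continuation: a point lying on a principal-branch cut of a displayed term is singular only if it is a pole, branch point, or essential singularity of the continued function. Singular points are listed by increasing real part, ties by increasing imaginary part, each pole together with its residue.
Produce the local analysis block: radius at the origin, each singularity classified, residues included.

Denominator factor (μ + 7/5)^3: pole of order 3 at -7/5, modulus 7/5.
The radius of convergence is the smallest modulus among the singular points: 7/5.
At the order-3 pole -7/5 set g(μ) = (μ - (-7/5))^3*f(μ) = 4*μ/3 + 9/7.
Order-3 pole: residue = g''(a)/2; g''(-7/5) = 0, so the residue is 0.

Radius of convergence at 0: 7/5.
At -7/5: a pole of order 3; residue 0.


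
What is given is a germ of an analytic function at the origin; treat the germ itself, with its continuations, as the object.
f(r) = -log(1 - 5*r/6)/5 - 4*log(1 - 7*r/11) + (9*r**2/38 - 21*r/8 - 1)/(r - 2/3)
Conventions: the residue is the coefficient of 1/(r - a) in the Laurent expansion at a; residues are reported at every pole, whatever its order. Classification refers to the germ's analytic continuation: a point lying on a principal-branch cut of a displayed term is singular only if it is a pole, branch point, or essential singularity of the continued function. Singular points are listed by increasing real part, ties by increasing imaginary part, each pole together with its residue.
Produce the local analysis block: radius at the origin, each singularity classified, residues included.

Radius of convergence at 0: 2/3.
At 2/3: a pole of order 1; residue -201/76.
At 6/5: a logarithmic branch point.
At 11/7: a logarithmic branch point.

Denominator factor (r - 2/3): pole of order 1 at 2/3, modulus 2/3.
Branch term (-1/5)*log(1 - r/(6/5)): its argument vanishes at r = 6/5, a logarithmic branch point, modulus 6/5.
Branch term (-4)*log(1 - r/(11/7)): its argument vanishes at r = 11/7, a logarithmic branch point, modulus 11/7.
The radius of convergence is the smallest modulus among the singular points: 2/3.
The branch terms are analytic at 2/3 and contribute nothing to the residue; only the rational part matters.
At the order-1 pole 2/3 set g(r) = (r - (2/3))*(rational part) = 9*r**2/38 - 21*r/8 - 1.
Simple pole: residue = g(a) at a = 2/3, which is -201/76.
List the singular points by increasing real part (a conjugate pair: the negative imaginary part first).


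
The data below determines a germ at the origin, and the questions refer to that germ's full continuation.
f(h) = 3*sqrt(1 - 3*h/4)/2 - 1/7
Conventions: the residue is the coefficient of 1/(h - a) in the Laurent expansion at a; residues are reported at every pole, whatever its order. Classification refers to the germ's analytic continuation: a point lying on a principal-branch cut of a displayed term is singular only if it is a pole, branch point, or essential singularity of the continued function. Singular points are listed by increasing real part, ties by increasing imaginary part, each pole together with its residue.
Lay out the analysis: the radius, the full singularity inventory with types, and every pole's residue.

Branch term (3/2)*sqrt(1 - h/(4/3)): its argument vanishes at h = 4/3, a square-root branch point, modulus 4/3.
The radius of convergence is the smallest modulus among the singular points: 4/3.

Radius of convergence at 0: 4/3.
At 4/3: an algebraic (square-root) branch point.


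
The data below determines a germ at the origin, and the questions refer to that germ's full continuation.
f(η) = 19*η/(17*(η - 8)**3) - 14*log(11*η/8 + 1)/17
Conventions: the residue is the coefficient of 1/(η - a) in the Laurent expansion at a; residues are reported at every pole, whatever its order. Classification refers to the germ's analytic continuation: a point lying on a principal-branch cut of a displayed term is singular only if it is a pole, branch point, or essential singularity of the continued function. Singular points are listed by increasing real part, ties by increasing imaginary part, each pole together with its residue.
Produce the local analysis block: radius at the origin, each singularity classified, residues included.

Denominator factor (η - 8)^3: pole of order 3 at 8, modulus 8.
Branch term (-14/17)*log(1 - η/(-8/11)): its argument vanishes at η = -8/11, a logarithmic branch point, modulus 8/11.
The radius of convergence is the smallest modulus among the singular points: 8/11.
The branch term is analytic at 8 and contributes nothing to the residue; only the rational part matters.
At the order-3 pole 8 set g(η) = (η - (8))^3*(rational part) = 19*η/17.
Order-3 pole: residue = g''(a)/2; g''(8) = 0, so the residue is 0.
List the singular points by increasing real part (a conjugate pair: the negative imaginary part first).

Radius of convergence at 0: 8/11.
At -8/11: a logarithmic branch point.
At 8: a pole of order 3; residue 0.


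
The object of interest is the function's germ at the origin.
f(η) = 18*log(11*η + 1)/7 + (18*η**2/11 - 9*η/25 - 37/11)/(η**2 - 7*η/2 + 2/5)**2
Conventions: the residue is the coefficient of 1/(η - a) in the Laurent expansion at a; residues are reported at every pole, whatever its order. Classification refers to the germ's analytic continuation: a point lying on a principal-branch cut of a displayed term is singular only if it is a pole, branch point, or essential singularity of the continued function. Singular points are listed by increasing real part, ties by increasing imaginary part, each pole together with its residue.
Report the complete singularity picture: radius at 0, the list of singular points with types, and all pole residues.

Radius of convergence at 0: 1/11.
At -1/11: a logarithmic branch point.
At 7/4 - (1/20)*sqrt(1065): a pole of order 2; residue -(14692/2495295)*sqrt(1065).
At 7/4 + (1/20)*sqrt(1065): a pole of order 2; residue (14692/2495295)*sqrt(1065).


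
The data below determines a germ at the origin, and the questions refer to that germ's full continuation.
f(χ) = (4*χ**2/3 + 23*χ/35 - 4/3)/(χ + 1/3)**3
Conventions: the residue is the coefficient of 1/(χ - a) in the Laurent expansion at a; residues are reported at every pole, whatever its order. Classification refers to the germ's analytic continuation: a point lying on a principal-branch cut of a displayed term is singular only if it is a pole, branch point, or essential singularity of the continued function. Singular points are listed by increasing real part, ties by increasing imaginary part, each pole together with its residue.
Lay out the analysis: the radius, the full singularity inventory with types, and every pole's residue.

Radius of convergence at 0: 1/3.
At -1/3: a pole of order 3; residue 4/3.

Denominator factor (χ + 1/3)^3: pole of order 3 at -1/3, modulus 1/3.
The radius of convergence is the smallest modulus among the singular points: 1/3.
At the order-3 pole -1/3 set g(χ) = (χ - (-1/3))^3*f(χ) = 4*χ**2/3 + 23*χ/35 - 4/3.
Order-3 pole: residue = g''(a)/2; g''(-1/3) = 8/3, so the residue is 4/3.


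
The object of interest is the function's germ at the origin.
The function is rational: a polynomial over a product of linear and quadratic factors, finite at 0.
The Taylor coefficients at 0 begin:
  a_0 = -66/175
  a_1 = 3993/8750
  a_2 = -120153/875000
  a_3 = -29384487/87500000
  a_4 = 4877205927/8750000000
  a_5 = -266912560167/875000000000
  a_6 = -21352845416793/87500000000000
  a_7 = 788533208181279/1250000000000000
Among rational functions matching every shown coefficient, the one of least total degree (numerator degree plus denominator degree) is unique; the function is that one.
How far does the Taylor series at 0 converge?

No rational of total degree below 2 reproduces all 8 coefficients; solving the [0/2] Pade equations on them gives f(ε) = -12/(35*(ε**2 + 11*ε/10 + 10/11)), whose expansion matches every shown term.
Denominator factor (ε**2 + 11*ε/10 + 10/11): discriminant -2669/1100, complex-conjugate roots (-11/20) + ((1/220)*sqrt(29359))*i and (-11/20) - ((1/220)*sqrt(29359))*i; poles of order 1, moduli (1/11)*sqrt(110) and (1/11)*sqrt(110).
The radius of convergence is the smallest modulus among the singular points: (1/11)*sqrt(110).

The radius of convergence is (1/11)*sqrt(110).


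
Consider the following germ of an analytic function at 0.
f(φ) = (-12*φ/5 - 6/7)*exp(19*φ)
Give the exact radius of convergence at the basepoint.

The factor exp(19*φ) is entire and contributes no finite singular point.
The polynomial part has no poles.
No finite singular points: the Taylor series at 0 converges everywhere.

The radius of convergence is infinite.


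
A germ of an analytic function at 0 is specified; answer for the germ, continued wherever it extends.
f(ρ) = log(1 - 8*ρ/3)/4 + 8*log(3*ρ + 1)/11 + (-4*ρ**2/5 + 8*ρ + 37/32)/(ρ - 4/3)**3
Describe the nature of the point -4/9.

The point is a regular point.

Denominator factors: ρ - 4/3 = -16/9 at ρ = -4/9 — none vanishes.
Branch term log(1 - ρ/(-1/3)): argument at -4/9 is -1/3, nonzero, so -4/9 is not its branch point (a point on a principal cut is still regular for the continued germ).
Branch term log(1 - ρ/(3/8)): argument at -4/9 is 59/27, nonzero, so -4/9 is not its branch point (a point on a principal cut is still regular for the continued germ).
So the germ continues analytically to -4/9.


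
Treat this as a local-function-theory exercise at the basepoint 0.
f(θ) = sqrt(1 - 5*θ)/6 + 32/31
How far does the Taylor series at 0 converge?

The radius of convergence is 1/5.

Branch term (1/6)*sqrt(1 - θ/(1/5)): its argument vanishes at θ = 1/5, a square-root branch point, modulus 1/5.
The radius of convergence is the smallest modulus among the singular points: 1/5.


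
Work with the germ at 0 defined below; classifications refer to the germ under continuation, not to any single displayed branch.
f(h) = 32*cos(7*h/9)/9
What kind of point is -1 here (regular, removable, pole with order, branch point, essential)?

There is no denominator, hence no pole anywhere.
The factor cos(7*h/9) is entire.
So the germ continues analytically to -1.

The point is a regular point.


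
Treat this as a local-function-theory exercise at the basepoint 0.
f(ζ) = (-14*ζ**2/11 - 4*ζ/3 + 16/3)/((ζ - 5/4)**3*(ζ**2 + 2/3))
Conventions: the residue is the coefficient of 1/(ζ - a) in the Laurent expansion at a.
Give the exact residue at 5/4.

The residue is 31124736/13475473.

At the order-3 pole 5/4 set g(ζ) = (ζ - (5/4))^3*f(ζ) = (-14*ζ**2/11 - 4*ζ/3 + 16/3)/(ζ**2 + 2/3).
Order-3 pole: residue = g''(a)/2; g''(5/4) = 62249472/13475473, so the residue is 31124736/13475473.


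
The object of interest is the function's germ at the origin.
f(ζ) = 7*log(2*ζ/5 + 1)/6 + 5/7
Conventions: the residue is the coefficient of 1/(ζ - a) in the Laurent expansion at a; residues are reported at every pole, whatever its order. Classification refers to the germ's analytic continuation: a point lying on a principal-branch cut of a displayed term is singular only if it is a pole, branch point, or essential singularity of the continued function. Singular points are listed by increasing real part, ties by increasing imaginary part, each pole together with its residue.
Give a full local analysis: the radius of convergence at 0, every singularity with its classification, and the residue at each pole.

Branch term (7/6)*log(1 - ζ/(-5/2)): its argument vanishes at ζ = -5/2, a logarithmic branch point, modulus 5/2.
The radius of convergence is the smallest modulus among the singular points: 5/2.

Radius of convergence at 0: 5/2.
At -5/2: a logarithmic branch point.


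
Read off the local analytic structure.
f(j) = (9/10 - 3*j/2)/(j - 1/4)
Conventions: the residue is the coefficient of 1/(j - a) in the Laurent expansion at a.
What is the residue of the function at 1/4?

The residue is 21/40.

At the order-1 pole 1/4 set g(j) = (j - (1/4))*f(j) = 9/10 - 3*j/2.
Simple pole: residue = g(a) at a = 1/4, which is 21/40.


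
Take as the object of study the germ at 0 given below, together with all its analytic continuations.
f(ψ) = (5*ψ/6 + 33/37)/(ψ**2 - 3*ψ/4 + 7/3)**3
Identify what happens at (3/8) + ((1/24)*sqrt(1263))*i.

The denominator factor ψ**2 - 3*ψ/4 + 7/3 vanishes at (3/8) + ((1/24)*sqrt(1263))*i and appears to the power 3; the numerator there equals (713/592) + ((5/144)*sqrt(1263))*i, nonzero, and no other factor vanishes.
Hence a pole whose order is the multiplicity, 3.

The point is a pole of order 3.


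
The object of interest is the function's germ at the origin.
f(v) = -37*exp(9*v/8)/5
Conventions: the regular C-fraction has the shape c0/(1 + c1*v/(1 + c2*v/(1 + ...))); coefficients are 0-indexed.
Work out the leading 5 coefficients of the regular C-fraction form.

Taylor coefficients (expand at 0): a_0 = -37/5, a_1 = -333/40, a_2 = -2997/640, a_3 = -8991/5120, a_4 = -80919/163840.
c0 = a_0 = -37/5. Peel one level at a time: if S = 1 + c*v/S' with S'(0) = 1, then c is the v-coefficient of S and S' = c*v/(S - 1).
S_1 = c0/f = 1 + (-9/8)*v + (81/128)*v^2 + ...; c1 = -9/8.
S_2 = c1*v/(S_1 - 1) = 1 + (9/16)*v + (27/256)*v^2 + ...; c2 = 9/16.
S_3 = c2*v/(S_2 - 1) = 1 + (-3/16)*v + (9/256)*v^2 + ...; c3 = -3/16.
S_4 = c3*v/(S_3 - 1) = 1 + (3/16)*v + ...; c4 = 3/16.

The regular C-fraction coefficients are [-37/5, -9/8, 9/16, -3/16, 3/16].


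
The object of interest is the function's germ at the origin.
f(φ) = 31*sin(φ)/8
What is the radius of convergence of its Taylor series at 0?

The radius of convergence is infinite.

The factor -sin(φ) is entire and contributes no finite singular point.
The polynomial part has no poles.
No finite singular points: the Taylor series at 0 converges everywhere.


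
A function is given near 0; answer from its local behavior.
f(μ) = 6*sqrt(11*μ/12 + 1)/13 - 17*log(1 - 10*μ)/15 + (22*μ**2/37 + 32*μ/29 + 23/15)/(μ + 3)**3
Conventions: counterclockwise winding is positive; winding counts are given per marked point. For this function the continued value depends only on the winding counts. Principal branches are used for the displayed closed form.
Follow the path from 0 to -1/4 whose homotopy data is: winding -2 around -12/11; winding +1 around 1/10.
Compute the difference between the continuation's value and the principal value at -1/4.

The rational part is single-valued and drops out of the difference; each branch term changes only by its own monodromy.
(6/13)*sqrt(1 - μ/(-12/11)): winding -2 is even, the square root returns to the same sheet, contribution 0.
(-17/15)*log(1 - μ/(1/10)): each positive loop around 1/10 adds 2*pi*i to the log, so winding +1 contributes (-17/15)*(1)*2*pi*i = -(34/15)*pi*i.
Summing the contributions at μ = -1/4 gives -(34/15)*pi*i.

Continued minus principal equals -(34/15)*pi*i.


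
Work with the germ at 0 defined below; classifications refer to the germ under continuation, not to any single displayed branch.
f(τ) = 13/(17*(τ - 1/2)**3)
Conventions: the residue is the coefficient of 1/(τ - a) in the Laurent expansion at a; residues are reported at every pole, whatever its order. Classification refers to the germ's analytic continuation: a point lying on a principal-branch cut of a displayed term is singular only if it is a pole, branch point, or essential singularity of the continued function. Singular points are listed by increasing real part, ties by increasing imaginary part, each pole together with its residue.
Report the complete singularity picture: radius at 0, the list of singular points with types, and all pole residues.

Radius of convergence at 0: 1/2.
At 1/2: a pole of order 3; residue 0.

Denominator factor (τ - 1/2)^3: pole of order 3 at 1/2, modulus 1/2.
The radius of convergence is the smallest modulus among the singular points: 1/2.
At the order-3 pole 1/2 set g(τ) = (τ - (1/2))^3*f(τ) = 13/17.
Order-3 pole: residue = g''(a)/2; g''(1/2) = 0, so the residue is 0.


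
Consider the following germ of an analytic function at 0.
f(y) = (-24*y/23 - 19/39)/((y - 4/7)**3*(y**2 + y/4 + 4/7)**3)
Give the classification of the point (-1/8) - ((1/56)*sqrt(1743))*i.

The point is a pole of order 3.

The denominator factor y**2 + y/4 + 4/7 vanishes at (-1/8) - ((1/56)*sqrt(1743))*i and appears to the power 3; the numerator there equals (-320/897) + ((3/161)*sqrt(1743))*i, nonzero, and no other factor vanishes.
Hence a pole whose order is the multiplicity, 3.


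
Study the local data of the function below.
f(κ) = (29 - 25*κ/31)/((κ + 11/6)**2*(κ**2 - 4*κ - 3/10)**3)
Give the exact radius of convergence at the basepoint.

The radius of convergence is -2 + (1/10)*sqrt(430).

Denominator factor (κ + 11/6)^2: pole of order 2 at -11/6, modulus 11/6.
Denominator factor (κ**2 - 4*κ - 3/10)^3: discriminant 86/5, real irrational roots 2 + (1/10)*sqrt(430) and 2 - (1/10)*sqrt(430); poles of order 3, moduli 2 + (1/10)*sqrt(430) and -2 + (1/10)*sqrt(430).
The radius of convergence is the smallest modulus among the singular points: -2 + (1/10)*sqrt(430).


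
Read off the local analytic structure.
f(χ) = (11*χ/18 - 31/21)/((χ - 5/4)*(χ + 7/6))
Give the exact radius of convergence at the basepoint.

The radius of convergence is 7/6.

Denominator factor (χ + 7/6): pole of order 1 at -7/6, modulus 7/6.
Denominator factor (χ - 5/4): pole of order 1 at 5/4, modulus 5/4.
The radius of convergence is the smallest modulus among the singular points: 7/6.


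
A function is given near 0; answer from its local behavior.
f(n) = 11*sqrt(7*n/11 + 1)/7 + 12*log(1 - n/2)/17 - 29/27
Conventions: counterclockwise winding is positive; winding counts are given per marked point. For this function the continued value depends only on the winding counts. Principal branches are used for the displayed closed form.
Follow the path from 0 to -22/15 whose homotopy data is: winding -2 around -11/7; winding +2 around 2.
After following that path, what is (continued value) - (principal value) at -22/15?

Continued minus principal equals (48/17)*pi*i.

The rational part is single-valued and drops out of the difference; each branch term changes only by its own monodromy.
(12/17)*log(1 - n/(2)): each positive loop around 2 adds 2*pi*i to the log, so winding +2 contributes (12/17)*(2)*2*pi*i = (48/17)*pi*i.
(11/7)*sqrt(1 - n/(-11/7)): winding -2 is even, the square root returns to the same sheet, contribution 0.
Summing the contributions at n = -22/15 gives (48/17)*pi*i.
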